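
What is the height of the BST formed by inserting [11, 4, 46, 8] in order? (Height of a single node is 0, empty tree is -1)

Insertion order: [11, 4, 46, 8]
Tree (level-order array): [11, 4, 46, None, 8]
Compute height bottom-up (empty subtree = -1):
  height(8) = 1 + max(-1, -1) = 0
  height(4) = 1 + max(-1, 0) = 1
  height(46) = 1 + max(-1, -1) = 0
  height(11) = 1 + max(1, 0) = 2
Height = 2


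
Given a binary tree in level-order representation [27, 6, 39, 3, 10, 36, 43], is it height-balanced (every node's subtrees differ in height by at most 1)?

Tree (level-order array): [27, 6, 39, 3, 10, 36, 43]
Definition: a tree is height-balanced if, at every node, |h(left) - h(right)| <= 1 (empty subtree has height -1).
Bottom-up per-node check:
  node 3: h_left=-1, h_right=-1, diff=0 [OK], height=0
  node 10: h_left=-1, h_right=-1, diff=0 [OK], height=0
  node 6: h_left=0, h_right=0, diff=0 [OK], height=1
  node 36: h_left=-1, h_right=-1, diff=0 [OK], height=0
  node 43: h_left=-1, h_right=-1, diff=0 [OK], height=0
  node 39: h_left=0, h_right=0, diff=0 [OK], height=1
  node 27: h_left=1, h_right=1, diff=0 [OK], height=2
All nodes satisfy the balance condition.
Result: Balanced


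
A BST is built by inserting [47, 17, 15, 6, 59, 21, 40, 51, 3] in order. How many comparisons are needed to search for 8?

Search path for 8: 47 -> 17 -> 15 -> 6
Found: False
Comparisons: 4


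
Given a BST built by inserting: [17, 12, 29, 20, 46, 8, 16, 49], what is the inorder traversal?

Tree insertion order: [17, 12, 29, 20, 46, 8, 16, 49]
Tree (level-order array): [17, 12, 29, 8, 16, 20, 46, None, None, None, None, None, None, None, 49]
Inorder traversal: [8, 12, 16, 17, 20, 29, 46, 49]


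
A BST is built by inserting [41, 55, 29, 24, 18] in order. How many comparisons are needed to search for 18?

Search path for 18: 41 -> 29 -> 24 -> 18
Found: True
Comparisons: 4


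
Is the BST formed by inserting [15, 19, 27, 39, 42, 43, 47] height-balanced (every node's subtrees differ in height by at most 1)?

Tree (level-order array): [15, None, 19, None, 27, None, 39, None, 42, None, 43, None, 47]
Definition: a tree is height-balanced if, at every node, |h(left) - h(right)| <= 1 (empty subtree has height -1).
Bottom-up per-node check:
  node 47: h_left=-1, h_right=-1, diff=0 [OK], height=0
  node 43: h_left=-1, h_right=0, diff=1 [OK], height=1
  node 42: h_left=-1, h_right=1, diff=2 [FAIL (|-1-1|=2 > 1)], height=2
  node 39: h_left=-1, h_right=2, diff=3 [FAIL (|-1-2|=3 > 1)], height=3
  node 27: h_left=-1, h_right=3, diff=4 [FAIL (|-1-3|=4 > 1)], height=4
  node 19: h_left=-1, h_right=4, diff=5 [FAIL (|-1-4|=5 > 1)], height=5
  node 15: h_left=-1, h_right=5, diff=6 [FAIL (|-1-5|=6 > 1)], height=6
Node 42 violates the condition: |-1 - 1| = 2 > 1.
Result: Not balanced


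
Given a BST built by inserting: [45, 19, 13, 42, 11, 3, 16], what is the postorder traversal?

Tree insertion order: [45, 19, 13, 42, 11, 3, 16]
Tree (level-order array): [45, 19, None, 13, 42, 11, 16, None, None, 3]
Postorder traversal: [3, 11, 16, 13, 42, 19, 45]


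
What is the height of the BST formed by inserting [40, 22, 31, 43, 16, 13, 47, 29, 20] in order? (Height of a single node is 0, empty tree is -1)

Insertion order: [40, 22, 31, 43, 16, 13, 47, 29, 20]
Tree (level-order array): [40, 22, 43, 16, 31, None, 47, 13, 20, 29]
Compute height bottom-up (empty subtree = -1):
  height(13) = 1 + max(-1, -1) = 0
  height(20) = 1 + max(-1, -1) = 0
  height(16) = 1 + max(0, 0) = 1
  height(29) = 1 + max(-1, -1) = 0
  height(31) = 1 + max(0, -1) = 1
  height(22) = 1 + max(1, 1) = 2
  height(47) = 1 + max(-1, -1) = 0
  height(43) = 1 + max(-1, 0) = 1
  height(40) = 1 + max(2, 1) = 3
Height = 3


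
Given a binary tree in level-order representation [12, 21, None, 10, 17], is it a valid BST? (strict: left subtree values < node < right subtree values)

Level-order array: [12, 21, None, 10, 17]
Validate using subtree bounds (lo, hi): at each node, require lo < value < hi,
then recurse left with hi=value and right with lo=value.
Preorder trace (stopping at first violation):
  at node 12 with bounds (-inf, +inf): OK
  at node 21 with bounds (-inf, 12): VIOLATION
Node 21 violates its bound: not (-inf < 21 < 12).
Result: Not a valid BST


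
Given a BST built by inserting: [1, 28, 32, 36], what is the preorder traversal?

Tree insertion order: [1, 28, 32, 36]
Tree (level-order array): [1, None, 28, None, 32, None, 36]
Preorder traversal: [1, 28, 32, 36]


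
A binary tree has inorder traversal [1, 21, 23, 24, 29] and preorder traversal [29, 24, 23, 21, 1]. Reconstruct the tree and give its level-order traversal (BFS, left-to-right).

Inorder:  [1, 21, 23, 24, 29]
Preorder: [29, 24, 23, 21, 1]
Algorithm: preorder visits root first, so consume preorder in order;
for each root, split the current inorder slice at that value into
left-subtree inorder and right-subtree inorder, then recurse.
Recursive splits:
  root=29; inorder splits into left=[1, 21, 23, 24], right=[]
  root=24; inorder splits into left=[1, 21, 23], right=[]
  root=23; inorder splits into left=[1, 21], right=[]
  root=21; inorder splits into left=[1], right=[]
  root=1; inorder splits into left=[], right=[]
Reconstructed level-order: [29, 24, 23, 21, 1]


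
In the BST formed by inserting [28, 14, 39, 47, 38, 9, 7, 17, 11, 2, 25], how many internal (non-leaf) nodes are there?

Tree built from: [28, 14, 39, 47, 38, 9, 7, 17, 11, 2, 25]
Tree (level-order array): [28, 14, 39, 9, 17, 38, 47, 7, 11, None, 25, None, None, None, None, 2]
Rule: An internal node has at least one child.
Per-node child counts:
  node 28: 2 child(ren)
  node 14: 2 child(ren)
  node 9: 2 child(ren)
  node 7: 1 child(ren)
  node 2: 0 child(ren)
  node 11: 0 child(ren)
  node 17: 1 child(ren)
  node 25: 0 child(ren)
  node 39: 2 child(ren)
  node 38: 0 child(ren)
  node 47: 0 child(ren)
Matching nodes: [28, 14, 9, 7, 17, 39]
Count of internal (non-leaf) nodes: 6


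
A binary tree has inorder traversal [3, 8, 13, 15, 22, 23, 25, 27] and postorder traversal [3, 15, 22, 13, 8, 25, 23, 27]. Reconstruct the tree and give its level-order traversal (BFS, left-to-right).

Inorder:   [3, 8, 13, 15, 22, 23, 25, 27]
Postorder: [3, 15, 22, 13, 8, 25, 23, 27]
Algorithm: postorder visits root last, so walk postorder right-to-left;
each value is the root of the current inorder slice — split it at that
value, recurse on the right subtree first, then the left.
Recursive splits:
  root=27; inorder splits into left=[3, 8, 13, 15, 22, 23, 25], right=[]
  root=23; inorder splits into left=[3, 8, 13, 15, 22], right=[25]
  root=25; inorder splits into left=[], right=[]
  root=8; inorder splits into left=[3], right=[13, 15, 22]
  root=13; inorder splits into left=[], right=[15, 22]
  root=22; inorder splits into left=[15], right=[]
  root=15; inorder splits into left=[], right=[]
  root=3; inorder splits into left=[], right=[]
Reconstructed level-order: [27, 23, 8, 25, 3, 13, 22, 15]


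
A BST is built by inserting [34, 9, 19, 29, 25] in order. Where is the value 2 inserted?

Starting tree (level order): [34, 9, None, None, 19, None, 29, 25]
Insertion path: 34 -> 9
Result: insert 2 as left child of 9
Final tree (level order): [34, 9, None, 2, 19, None, None, None, 29, 25]


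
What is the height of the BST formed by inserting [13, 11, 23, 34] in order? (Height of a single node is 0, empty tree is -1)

Insertion order: [13, 11, 23, 34]
Tree (level-order array): [13, 11, 23, None, None, None, 34]
Compute height bottom-up (empty subtree = -1):
  height(11) = 1 + max(-1, -1) = 0
  height(34) = 1 + max(-1, -1) = 0
  height(23) = 1 + max(-1, 0) = 1
  height(13) = 1 + max(0, 1) = 2
Height = 2


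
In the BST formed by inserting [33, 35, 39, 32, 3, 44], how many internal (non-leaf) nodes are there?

Tree built from: [33, 35, 39, 32, 3, 44]
Tree (level-order array): [33, 32, 35, 3, None, None, 39, None, None, None, 44]
Rule: An internal node has at least one child.
Per-node child counts:
  node 33: 2 child(ren)
  node 32: 1 child(ren)
  node 3: 0 child(ren)
  node 35: 1 child(ren)
  node 39: 1 child(ren)
  node 44: 0 child(ren)
Matching nodes: [33, 32, 35, 39]
Count of internal (non-leaf) nodes: 4


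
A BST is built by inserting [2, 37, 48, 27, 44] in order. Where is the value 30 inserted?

Starting tree (level order): [2, None, 37, 27, 48, None, None, 44]
Insertion path: 2 -> 37 -> 27
Result: insert 30 as right child of 27
Final tree (level order): [2, None, 37, 27, 48, None, 30, 44]


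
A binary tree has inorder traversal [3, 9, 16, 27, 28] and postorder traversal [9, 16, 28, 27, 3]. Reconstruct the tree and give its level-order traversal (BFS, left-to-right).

Inorder:   [3, 9, 16, 27, 28]
Postorder: [9, 16, 28, 27, 3]
Algorithm: postorder visits root last, so walk postorder right-to-left;
each value is the root of the current inorder slice — split it at that
value, recurse on the right subtree first, then the left.
Recursive splits:
  root=3; inorder splits into left=[], right=[9, 16, 27, 28]
  root=27; inorder splits into left=[9, 16], right=[28]
  root=28; inorder splits into left=[], right=[]
  root=16; inorder splits into left=[9], right=[]
  root=9; inorder splits into left=[], right=[]
Reconstructed level-order: [3, 27, 16, 28, 9]


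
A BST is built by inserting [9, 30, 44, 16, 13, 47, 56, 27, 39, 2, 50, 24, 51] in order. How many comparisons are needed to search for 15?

Search path for 15: 9 -> 30 -> 16 -> 13
Found: False
Comparisons: 4


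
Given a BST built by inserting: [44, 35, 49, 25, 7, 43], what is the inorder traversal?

Tree insertion order: [44, 35, 49, 25, 7, 43]
Tree (level-order array): [44, 35, 49, 25, 43, None, None, 7]
Inorder traversal: [7, 25, 35, 43, 44, 49]


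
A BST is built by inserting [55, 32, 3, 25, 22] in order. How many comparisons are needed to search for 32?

Search path for 32: 55 -> 32
Found: True
Comparisons: 2


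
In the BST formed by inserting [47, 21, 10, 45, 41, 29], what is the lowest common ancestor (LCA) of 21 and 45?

Tree insertion order: [47, 21, 10, 45, 41, 29]
Tree (level-order array): [47, 21, None, 10, 45, None, None, 41, None, 29]
In a BST, the LCA of p=21, q=45 is the first node v on the
root-to-leaf path with p <= v <= q (go left if both < v, right if both > v).
Walk from root:
  at 47: both 21 and 45 < 47, go left
  at 21: 21 <= 21 <= 45, this is the LCA
LCA = 21


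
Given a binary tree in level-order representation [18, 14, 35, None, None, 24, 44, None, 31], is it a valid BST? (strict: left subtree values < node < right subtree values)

Level-order array: [18, 14, 35, None, None, 24, 44, None, 31]
Validate using subtree bounds (lo, hi): at each node, require lo < value < hi,
then recurse left with hi=value and right with lo=value.
Preorder trace (stopping at first violation):
  at node 18 with bounds (-inf, +inf): OK
  at node 14 with bounds (-inf, 18): OK
  at node 35 with bounds (18, +inf): OK
  at node 24 with bounds (18, 35): OK
  at node 31 with bounds (24, 35): OK
  at node 44 with bounds (35, +inf): OK
No violation found at any node.
Result: Valid BST


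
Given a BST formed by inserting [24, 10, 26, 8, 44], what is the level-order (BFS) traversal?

Tree insertion order: [24, 10, 26, 8, 44]
Tree (level-order array): [24, 10, 26, 8, None, None, 44]
BFS from the root, enqueuing left then right child of each popped node:
  queue [24] -> pop 24, enqueue [10, 26], visited so far: [24]
  queue [10, 26] -> pop 10, enqueue [8], visited so far: [24, 10]
  queue [26, 8] -> pop 26, enqueue [44], visited so far: [24, 10, 26]
  queue [8, 44] -> pop 8, enqueue [none], visited so far: [24, 10, 26, 8]
  queue [44] -> pop 44, enqueue [none], visited so far: [24, 10, 26, 8, 44]
Result: [24, 10, 26, 8, 44]


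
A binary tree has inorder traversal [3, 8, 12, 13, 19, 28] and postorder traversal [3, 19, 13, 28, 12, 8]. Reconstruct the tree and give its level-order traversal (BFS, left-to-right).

Inorder:   [3, 8, 12, 13, 19, 28]
Postorder: [3, 19, 13, 28, 12, 8]
Algorithm: postorder visits root last, so walk postorder right-to-left;
each value is the root of the current inorder slice — split it at that
value, recurse on the right subtree first, then the left.
Recursive splits:
  root=8; inorder splits into left=[3], right=[12, 13, 19, 28]
  root=12; inorder splits into left=[], right=[13, 19, 28]
  root=28; inorder splits into left=[13, 19], right=[]
  root=13; inorder splits into left=[], right=[19]
  root=19; inorder splits into left=[], right=[]
  root=3; inorder splits into left=[], right=[]
Reconstructed level-order: [8, 3, 12, 28, 13, 19]


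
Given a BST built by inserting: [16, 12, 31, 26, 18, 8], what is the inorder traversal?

Tree insertion order: [16, 12, 31, 26, 18, 8]
Tree (level-order array): [16, 12, 31, 8, None, 26, None, None, None, 18]
Inorder traversal: [8, 12, 16, 18, 26, 31]


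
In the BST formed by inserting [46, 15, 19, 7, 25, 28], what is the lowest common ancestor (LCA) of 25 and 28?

Tree insertion order: [46, 15, 19, 7, 25, 28]
Tree (level-order array): [46, 15, None, 7, 19, None, None, None, 25, None, 28]
In a BST, the LCA of p=25, q=28 is the first node v on the
root-to-leaf path with p <= v <= q (go left if both < v, right if both > v).
Walk from root:
  at 46: both 25 and 28 < 46, go left
  at 15: both 25 and 28 > 15, go right
  at 19: both 25 and 28 > 19, go right
  at 25: 25 <= 25 <= 28, this is the LCA
LCA = 25


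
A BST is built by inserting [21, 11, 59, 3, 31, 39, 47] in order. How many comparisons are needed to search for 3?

Search path for 3: 21 -> 11 -> 3
Found: True
Comparisons: 3


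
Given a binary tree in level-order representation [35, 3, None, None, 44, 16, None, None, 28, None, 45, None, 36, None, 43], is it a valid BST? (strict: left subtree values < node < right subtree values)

Level-order array: [35, 3, None, None, 44, 16, None, None, 28, None, 45, None, 36, None, 43]
Validate using subtree bounds (lo, hi): at each node, require lo < value < hi,
then recurse left with hi=value and right with lo=value.
Preorder trace (stopping at first violation):
  at node 35 with bounds (-inf, +inf): OK
  at node 3 with bounds (-inf, 35): OK
  at node 44 with bounds (3, 35): VIOLATION
Node 44 violates its bound: not (3 < 44 < 35).
Result: Not a valid BST


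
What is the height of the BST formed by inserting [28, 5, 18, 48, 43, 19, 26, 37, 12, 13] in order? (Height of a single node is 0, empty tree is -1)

Insertion order: [28, 5, 18, 48, 43, 19, 26, 37, 12, 13]
Tree (level-order array): [28, 5, 48, None, 18, 43, None, 12, 19, 37, None, None, 13, None, 26]
Compute height bottom-up (empty subtree = -1):
  height(13) = 1 + max(-1, -1) = 0
  height(12) = 1 + max(-1, 0) = 1
  height(26) = 1 + max(-1, -1) = 0
  height(19) = 1 + max(-1, 0) = 1
  height(18) = 1 + max(1, 1) = 2
  height(5) = 1 + max(-1, 2) = 3
  height(37) = 1 + max(-1, -1) = 0
  height(43) = 1 + max(0, -1) = 1
  height(48) = 1 + max(1, -1) = 2
  height(28) = 1 + max(3, 2) = 4
Height = 4


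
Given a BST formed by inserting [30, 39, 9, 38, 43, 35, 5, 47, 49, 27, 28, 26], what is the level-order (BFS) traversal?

Tree insertion order: [30, 39, 9, 38, 43, 35, 5, 47, 49, 27, 28, 26]
Tree (level-order array): [30, 9, 39, 5, 27, 38, 43, None, None, 26, 28, 35, None, None, 47, None, None, None, None, None, None, None, 49]
BFS from the root, enqueuing left then right child of each popped node:
  queue [30] -> pop 30, enqueue [9, 39], visited so far: [30]
  queue [9, 39] -> pop 9, enqueue [5, 27], visited so far: [30, 9]
  queue [39, 5, 27] -> pop 39, enqueue [38, 43], visited so far: [30, 9, 39]
  queue [5, 27, 38, 43] -> pop 5, enqueue [none], visited so far: [30, 9, 39, 5]
  queue [27, 38, 43] -> pop 27, enqueue [26, 28], visited so far: [30, 9, 39, 5, 27]
  queue [38, 43, 26, 28] -> pop 38, enqueue [35], visited so far: [30, 9, 39, 5, 27, 38]
  queue [43, 26, 28, 35] -> pop 43, enqueue [47], visited so far: [30, 9, 39, 5, 27, 38, 43]
  queue [26, 28, 35, 47] -> pop 26, enqueue [none], visited so far: [30, 9, 39, 5, 27, 38, 43, 26]
  queue [28, 35, 47] -> pop 28, enqueue [none], visited so far: [30, 9, 39, 5, 27, 38, 43, 26, 28]
  queue [35, 47] -> pop 35, enqueue [none], visited so far: [30, 9, 39, 5, 27, 38, 43, 26, 28, 35]
  queue [47] -> pop 47, enqueue [49], visited so far: [30, 9, 39, 5, 27, 38, 43, 26, 28, 35, 47]
  queue [49] -> pop 49, enqueue [none], visited so far: [30, 9, 39, 5, 27, 38, 43, 26, 28, 35, 47, 49]
Result: [30, 9, 39, 5, 27, 38, 43, 26, 28, 35, 47, 49]


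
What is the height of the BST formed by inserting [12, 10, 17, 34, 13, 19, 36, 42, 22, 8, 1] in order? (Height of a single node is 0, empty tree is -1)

Insertion order: [12, 10, 17, 34, 13, 19, 36, 42, 22, 8, 1]
Tree (level-order array): [12, 10, 17, 8, None, 13, 34, 1, None, None, None, 19, 36, None, None, None, 22, None, 42]
Compute height bottom-up (empty subtree = -1):
  height(1) = 1 + max(-1, -1) = 0
  height(8) = 1 + max(0, -1) = 1
  height(10) = 1 + max(1, -1) = 2
  height(13) = 1 + max(-1, -1) = 0
  height(22) = 1 + max(-1, -1) = 0
  height(19) = 1 + max(-1, 0) = 1
  height(42) = 1 + max(-1, -1) = 0
  height(36) = 1 + max(-1, 0) = 1
  height(34) = 1 + max(1, 1) = 2
  height(17) = 1 + max(0, 2) = 3
  height(12) = 1 + max(2, 3) = 4
Height = 4


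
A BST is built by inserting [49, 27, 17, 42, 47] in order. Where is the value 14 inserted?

Starting tree (level order): [49, 27, None, 17, 42, None, None, None, 47]
Insertion path: 49 -> 27 -> 17
Result: insert 14 as left child of 17
Final tree (level order): [49, 27, None, 17, 42, 14, None, None, 47]


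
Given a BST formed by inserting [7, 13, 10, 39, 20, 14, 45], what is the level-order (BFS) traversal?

Tree insertion order: [7, 13, 10, 39, 20, 14, 45]
Tree (level-order array): [7, None, 13, 10, 39, None, None, 20, 45, 14]
BFS from the root, enqueuing left then right child of each popped node:
  queue [7] -> pop 7, enqueue [13], visited so far: [7]
  queue [13] -> pop 13, enqueue [10, 39], visited so far: [7, 13]
  queue [10, 39] -> pop 10, enqueue [none], visited so far: [7, 13, 10]
  queue [39] -> pop 39, enqueue [20, 45], visited so far: [7, 13, 10, 39]
  queue [20, 45] -> pop 20, enqueue [14], visited so far: [7, 13, 10, 39, 20]
  queue [45, 14] -> pop 45, enqueue [none], visited so far: [7, 13, 10, 39, 20, 45]
  queue [14] -> pop 14, enqueue [none], visited so far: [7, 13, 10, 39, 20, 45, 14]
Result: [7, 13, 10, 39, 20, 45, 14]


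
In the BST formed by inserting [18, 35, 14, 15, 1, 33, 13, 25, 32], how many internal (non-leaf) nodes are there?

Tree built from: [18, 35, 14, 15, 1, 33, 13, 25, 32]
Tree (level-order array): [18, 14, 35, 1, 15, 33, None, None, 13, None, None, 25, None, None, None, None, 32]
Rule: An internal node has at least one child.
Per-node child counts:
  node 18: 2 child(ren)
  node 14: 2 child(ren)
  node 1: 1 child(ren)
  node 13: 0 child(ren)
  node 15: 0 child(ren)
  node 35: 1 child(ren)
  node 33: 1 child(ren)
  node 25: 1 child(ren)
  node 32: 0 child(ren)
Matching nodes: [18, 14, 1, 35, 33, 25]
Count of internal (non-leaf) nodes: 6


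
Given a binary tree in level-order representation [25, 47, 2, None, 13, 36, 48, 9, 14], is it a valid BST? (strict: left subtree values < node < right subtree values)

Level-order array: [25, 47, 2, None, 13, 36, 48, 9, 14]
Validate using subtree bounds (lo, hi): at each node, require lo < value < hi,
then recurse left with hi=value and right with lo=value.
Preorder trace (stopping at first violation):
  at node 25 with bounds (-inf, +inf): OK
  at node 47 with bounds (-inf, 25): VIOLATION
Node 47 violates its bound: not (-inf < 47 < 25).
Result: Not a valid BST


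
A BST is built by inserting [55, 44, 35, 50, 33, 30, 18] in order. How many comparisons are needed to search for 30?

Search path for 30: 55 -> 44 -> 35 -> 33 -> 30
Found: True
Comparisons: 5


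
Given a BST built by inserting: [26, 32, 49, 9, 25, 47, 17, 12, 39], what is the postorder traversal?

Tree insertion order: [26, 32, 49, 9, 25, 47, 17, 12, 39]
Tree (level-order array): [26, 9, 32, None, 25, None, 49, 17, None, 47, None, 12, None, 39]
Postorder traversal: [12, 17, 25, 9, 39, 47, 49, 32, 26]


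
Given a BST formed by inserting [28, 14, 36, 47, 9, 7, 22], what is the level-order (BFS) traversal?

Tree insertion order: [28, 14, 36, 47, 9, 7, 22]
Tree (level-order array): [28, 14, 36, 9, 22, None, 47, 7]
BFS from the root, enqueuing left then right child of each popped node:
  queue [28] -> pop 28, enqueue [14, 36], visited so far: [28]
  queue [14, 36] -> pop 14, enqueue [9, 22], visited so far: [28, 14]
  queue [36, 9, 22] -> pop 36, enqueue [47], visited so far: [28, 14, 36]
  queue [9, 22, 47] -> pop 9, enqueue [7], visited so far: [28, 14, 36, 9]
  queue [22, 47, 7] -> pop 22, enqueue [none], visited so far: [28, 14, 36, 9, 22]
  queue [47, 7] -> pop 47, enqueue [none], visited so far: [28, 14, 36, 9, 22, 47]
  queue [7] -> pop 7, enqueue [none], visited so far: [28, 14, 36, 9, 22, 47, 7]
Result: [28, 14, 36, 9, 22, 47, 7]


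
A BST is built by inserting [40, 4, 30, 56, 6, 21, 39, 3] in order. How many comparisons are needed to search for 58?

Search path for 58: 40 -> 56
Found: False
Comparisons: 2


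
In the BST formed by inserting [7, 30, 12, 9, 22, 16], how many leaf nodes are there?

Tree built from: [7, 30, 12, 9, 22, 16]
Tree (level-order array): [7, None, 30, 12, None, 9, 22, None, None, 16]
Rule: A leaf has 0 children.
Per-node child counts:
  node 7: 1 child(ren)
  node 30: 1 child(ren)
  node 12: 2 child(ren)
  node 9: 0 child(ren)
  node 22: 1 child(ren)
  node 16: 0 child(ren)
Matching nodes: [9, 16]
Count of leaf nodes: 2


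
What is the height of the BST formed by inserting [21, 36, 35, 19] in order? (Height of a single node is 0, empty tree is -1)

Insertion order: [21, 36, 35, 19]
Tree (level-order array): [21, 19, 36, None, None, 35]
Compute height bottom-up (empty subtree = -1):
  height(19) = 1 + max(-1, -1) = 0
  height(35) = 1 + max(-1, -1) = 0
  height(36) = 1 + max(0, -1) = 1
  height(21) = 1 + max(0, 1) = 2
Height = 2


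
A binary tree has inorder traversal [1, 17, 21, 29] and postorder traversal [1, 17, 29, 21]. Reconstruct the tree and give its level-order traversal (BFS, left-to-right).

Inorder:   [1, 17, 21, 29]
Postorder: [1, 17, 29, 21]
Algorithm: postorder visits root last, so walk postorder right-to-left;
each value is the root of the current inorder slice — split it at that
value, recurse on the right subtree first, then the left.
Recursive splits:
  root=21; inorder splits into left=[1, 17], right=[29]
  root=29; inorder splits into left=[], right=[]
  root=17; inorder splits into left=[1], right=[]
  root=1; inorder splits into left=[], right=[]
Reconstructed level-order: [21, 17, 29, 1]


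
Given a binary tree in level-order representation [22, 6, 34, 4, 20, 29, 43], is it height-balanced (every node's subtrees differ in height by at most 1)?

Tree (level-order array): [22, 6, 34, 4, 20, 29, 43]
Definition: a tree is height-balanced if, at every node, |h(left) - h(right)| <= 1 (empty subtree has height -1).
Bottom-up per-node check:
  node 4: h_left=-1, h_right=-1, diff=0 [OK], height=0
  node 20: h_left=-1, h_right=-1, diff=0 [OK], height=0
  node 6: h_left=0, h_right=0, diff=0 [OK], height=1
  node 29: h_left=-1, h_right=-1, diff=0 [OK], height=0
  node 43: h_left=-1, h_right=-1, diff=0 [OK], height=0
  node 34: h_left=0, h_right=0, diff=0 [OK], height=1
  node 22: h_left=1, h_right=1, diff=0 [OK], height=2
All nodes satisfy the balance condition.
Result: Balanced


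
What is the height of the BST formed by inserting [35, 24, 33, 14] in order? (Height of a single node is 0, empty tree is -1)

Insertion order: [35, 24, 33, 14]
Tree (level-order array): [35, 24, None, 14, 33]
Compute height bottom-up (empty subtree = -1):
  height(14) = 1 + max(-1, -1) = 0
  height(33) = 1 + max(-1, -1) = 0
  height(24) = 1 + max(0, 0) = 1
  height(35) = 1 + max(1, -1) = 2
Height = 2


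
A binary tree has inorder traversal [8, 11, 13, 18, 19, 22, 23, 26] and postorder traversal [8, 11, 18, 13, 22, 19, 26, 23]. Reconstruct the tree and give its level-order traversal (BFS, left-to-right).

Inorder:   [8, 11, 13, 18, 19, 22, 23, 26]
Postorder: [8, 11, 18, 13, 22, 19, 26, 23]
Algorithm: postorder visits root last, so walk postorder right-to-left;
each value is the root of the current inorder slice — split it at that
value, recurse on the right subtree first, then the left.
Recursive splits:
  root=23; inorder splits into left=[8, 11, 13, 18, 19, 22], right=[26]
  root=26; inorder splits into left=[], right=[]
  root=19; inorder splits into left=[8, 11, 13, 18], right=[22]
  root=22; inorder splits into left=[], right=[]
  root=13; inorder splits into left=[8, 11], right=[18]
  root=18; inorder splits into left=[], right=[]
  root=11; inorder splits into left=[8], right=[]
  root=8; inorder splits into left=[], right=[]
Reconstructed level-order: [23, 19, 26, 13, 22, 11, 18, 8]


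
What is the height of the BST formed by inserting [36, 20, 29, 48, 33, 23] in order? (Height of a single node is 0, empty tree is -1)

Insertion order: [36, 20, 29, 48, 33, 23]
Tree (level-order array): [36, 20, 48, None, 29, None, None, 23, 33]
Compute height bottom-up (empty subtree = -1):
  height(23) = 1 + max(-1, -1) = 0
  height(33) = 1 + max(-1, -1) = 0
  height(29) = 1 + max(0, 0) = 1
  height(20) = 1 + max(-1, 1) = 2
  height(48) = 1 + max(-1, -1) = 0
  height(36) = 1 + max(2, 0) = 3
Height = 3


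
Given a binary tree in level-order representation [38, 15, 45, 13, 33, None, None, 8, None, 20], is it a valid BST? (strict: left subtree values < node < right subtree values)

Level-order array: [38, 15, 45, 13, 33, None, None, 8, None, 20]
Validate using subtree bounds (lo, hi): at each node, require lo < value < hi,
then recurse left with hi=value and right with lo=value.
Preorder trace (stopping at first violation):
  at node 38 with bounds (-inf, +inf): OK
  at node 15 with bounds (-inf, 38): OK
  at node 13 with bounds (-inf, 15): OK
  at node 8 with bounds (-inf, 13): OK
  at node 33 with bounds (15, 38): OK
  at node 20 with bounds (15, 33): OK
  at node 45 with bounds (38, +inf): OK
No violation found at any node.
Result: Valid BST


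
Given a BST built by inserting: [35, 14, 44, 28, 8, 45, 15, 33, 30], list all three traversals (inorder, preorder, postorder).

Tree insertion order: [35, 14, 44, 28, 8, 45, 15, 33, 30]
Tree (level-order array): [35, 14, 44, 8, 28, None, 45, None, None, 15, 33, None, None, None, None, 30]
Inorder (L, root, R): [8, 14, 15, 28, 30, 33, 35, 44, 45]
Preorder (root, L, R): [35, 14, 8, 28, 15, 33, 30, 44, 45]
Postorder (L, R, root): [8, 15, 30, 33, 28, 14, 45, 44, 35]


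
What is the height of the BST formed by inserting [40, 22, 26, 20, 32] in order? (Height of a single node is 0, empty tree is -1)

Insertion order: [40, 22, 26, 20, 32]
Tree (level-order array): [40, 22, None, 20, 26, None, None, None, 32]
Compute height bottom-up (empty subtree = -1):
  height(20) = 1 + max(-1, -1) = 0
  height(32) = 1 + max(-1, -1) = 0
  height(26) = 1 + max(-1, 0) = 1
  height(22) = 1 + max(0, 1) = 2
  height(40) = 1 + max(2, -1) = 3
Height = 3


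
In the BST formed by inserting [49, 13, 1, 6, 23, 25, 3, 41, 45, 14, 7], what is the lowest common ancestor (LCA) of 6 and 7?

Tree insertion order: [49, 13, 1, 6, 23, 25, 3, 41, 45, 14, 7]
Tree (level-order array): [49, 13, None, 1, 23, None, 6, 14, 25, 3, 7, None, None, None, 41, None, None, None, None, None, 45]
In a BST, the LCA of p=6, q=7 is the first node v on the
root-to-leaf path with p <= v <= q (go left if both < v, right if both > v).
Walk from root:
  at 49: both 6 and 7 < 49, go left
  at 13: both 6 and 7 < 13, go left
  at 1: both 6 and 7 > 1, go right
  at 6: 6 <= 6 <= 7, this is the LCA
LCA = 6


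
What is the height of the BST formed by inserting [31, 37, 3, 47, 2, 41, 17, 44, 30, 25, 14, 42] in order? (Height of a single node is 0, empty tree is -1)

Insertion order: [31, 37, 3, 47, 2, 41, 17, 44, 30, 25, 14, 42]
Tree (level-order array): [31, 3, 37, 2, 17, None, 47, None, None, 14, 30, 41, None, None, None, 25, None, None, 44, None, None, 42]
Compute height bottom-up (empty subtree = -1):
  height(2) = 1 + max(-1, -1) = 0
  height(14) = 1 + max(-1, -1) = 0
  height(25) = 1 + max(-1, -1) = 0
  height(30) = 1 + max(0, -1) = 1
  height(17) = 1 + max(0, 1) = 2
  height(3) = 1 + max(0, 2) = 3
  height(42) = 1 + max(-1, -1) = 0
  height(44) = 1 + max(0, -1) = 1
  height(41) = 1 + max(-1, 1) = 2
  height(47) = 1 + max(2, -1) = 3
  height(37) = 1 + max(-1, 3) = 4
  height(31) = 1 + max(3, 4) = 5
Height = 5


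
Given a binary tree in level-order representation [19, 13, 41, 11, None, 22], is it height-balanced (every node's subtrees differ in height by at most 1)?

Tree (level-order array): [19, 13, 41, 11, None, 22]
Definition: a tree is height-balanced if, at every node, |h(left) - h(right)| <= 1 (empty subtree has height -1).
Bottom-up per-node check:
  node 11: h_left=-1, h_right=-1, diff=0 [OK], height=0
  node 13: h_left=0, h_right=-1, diff=1 [OK], height=1
  node 22: h_left=-1, h_right=-1, diff=0 [OK], height=0
  node 41: h_left=0, h_right=-1, diff=1 [OK], height=1
  node 19: h_left=1, h_right=1, diff=0 [OK], height=2
All nodes satisfy the balance condition.
Result: Balanced


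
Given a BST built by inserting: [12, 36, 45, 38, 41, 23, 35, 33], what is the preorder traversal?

Tree insertion order: [12, 36, 45, 38, 41, 23, 35, 33]
Tree (level-order array): [12, None, 36, 23, 45, None, 35, 38, None, 33, None, None, 41]
Preorder traversal: [12, 36, 23, 35, 33, 45, 38, 41]


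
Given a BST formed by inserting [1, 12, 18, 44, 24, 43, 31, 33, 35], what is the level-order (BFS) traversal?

Tree insertion order: [1, 12, 18, 44, 24, 43, 31, 33, 35]
Tree (level-order array): [1, None, 12, None, 18, None, 44, 24, None, None, 43, 31, None, None, 33, None, 35]
BFS from the root, enqueuing left then right child of each popped node:
  queue [1] -> pop 1, enqueue [12], visited so far: [1]
  queue [12] -> pop 12, enqueue [18], visited so far: [1, 12]
  queue [18] -> pop 18, enqueue [44], visited so far: [1, 12, 18]
  queue [44] -> pop 44, enqueue [24], visited so far: [1, 12, 18, 44]
  queue [24] -> pop 24, enqueue [43], visited so far: [1, 12, 18, 44, 24]
  queue [43] -> pop 43, enqueue [31], visited so far: [1, 12, 18, 44, 24, 43]
  queue [31] -> pop 31, enqueue [33], visited so far: [1, 12, 18, 44, 24, 43, 31]
  queue [33] -> pop 33, enqueue [35], visited so far: [1, 12, 18, 44, 24, 43, 31, 33]
  queue [35] -> pop 35, enqueue [none], visited so far: [1, 12, 18, 44, 24, 43, 31, 33, 35]
Result: [1, 12, 18, 44, 24, 43, 31, 33, 35]


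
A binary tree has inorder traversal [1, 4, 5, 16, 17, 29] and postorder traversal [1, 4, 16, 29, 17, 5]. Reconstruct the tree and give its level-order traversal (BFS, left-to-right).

Inorder:   [1, 4, 5, 16, 17, 29]
Postorder: [1, 4, 16, 29, 17, 5]
Algorithm: postorder visits root last, so walk postorder right-to-left;
each value is the root of the current inorder slice — split it at that
value, recurse on the right subtree first, then the left.
Recursive splits:
  root=5; inorder splits into left=[1, 4], right=[16, 17, 29]
  root=17; inorder splits into left=[16], right=[29]
  root=29; inorder splits into left=[], right=[]
  root=16; inorder splits into left=[], right=[]
  root=4; inorder splits into left=[1], right=[]
  root=1; inorder splits into left=[], right=[]
Reconstructed level-order: [5, 4, 17, 1, 16, 29]


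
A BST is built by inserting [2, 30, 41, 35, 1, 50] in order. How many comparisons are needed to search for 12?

Search path for 12: 2 -> 30
Found: False
Comparisons: 2


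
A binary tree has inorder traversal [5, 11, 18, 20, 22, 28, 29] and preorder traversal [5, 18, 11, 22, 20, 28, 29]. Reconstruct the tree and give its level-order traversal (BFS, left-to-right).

Inorder:  [5, 11, 18, 20, 22, 28, 29]
Preorder: [5, 18, 11, 22, 20, 28, 29]
Algorithm: preorder visits root first, so consume preorder in order;
for each root, split the current inorder slice at that value into
left-subtree inorder and right-subtree inorder, then recurse.
Recursive splits:
  root=5; inorder splits into left=[], right=[11, 18, 20, 22, 28, 29]
  root=18; inorder splits into left=[11], right=[20, 22, 28, 29]
  root=11; inorder splits into left=[], right=[]
  root=22; inorder splits into left=[20], right=[28, 29]
  root=20; inorder splits into left=[], right=[]
  root=28; inorder splits into left=[], right=[29]
  root=29; inorder splits into left=[], right=[]
Reconstructed level-order: [5, 18, 11, 22, 20, 28, 29]


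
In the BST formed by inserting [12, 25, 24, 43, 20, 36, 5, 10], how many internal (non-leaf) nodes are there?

Tree built from: [12, 25, 24, 43, 20, 36, 5, 10]
Tree (level-order array): [12, 5, 25, None, 10, 24, 43, None, None, 20, None, 36]
Rule: An internal node has at least one child.
Per-node child counts:
  node 12: 2 child(ren)
  node 5: 1 child(ren)
  node 10: 0 child(ren)
  node 25: 2 child(ren)
  node 24: 1 child(ren)
  node 20: 0 child(ren)
  node 43: 1 child(ren)
  node 36: 0 child(ren)
Matching nodes: [12, 5, 25, 24, 43]
Count of internal (non-leaf) nodes: 5


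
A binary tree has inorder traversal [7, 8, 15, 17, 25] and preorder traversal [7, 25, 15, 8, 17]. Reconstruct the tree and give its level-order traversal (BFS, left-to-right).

Inorder:  [7, 8, 15, 17, 25]
Preorder: [7, 25, 15, 8, 17]
Algorithm: preorder visits root first, so consume preorder in order;
for each root, split the current inorder slice at that value into
left-subtree inorder and right-subtree inorder, then recurse.
Recursive splits:
  root=7; inorder splits into left=[], right=[8, 15, 17, 25]
  root=25; inorder splits into left=[8, 15, 17], right=[]
  root=15; inorder splits into left=[8], right=[17]
  root=8; inorder splits into left=[], right=[]
  root=17; inorder splits into left=[], right=[]
Reconstructed level-order: [7, 25, 15, 8, 17]


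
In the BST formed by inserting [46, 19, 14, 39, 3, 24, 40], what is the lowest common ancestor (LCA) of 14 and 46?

Tree insertion order: [46, 19, 14, 39, 3, 24, 40]
Tree (level-order array): [46, 19, None, 14, 39, 3, None, 24, 40]
In a BST, the LCA of p=14, q=46 is the first node v on the
root-to-leaf path with p <= v <= q (go left if both < v, right if both > v).
Walk from root:
  at 46: 14 <= 46 <= 46, this is the LCA
LCA = 46


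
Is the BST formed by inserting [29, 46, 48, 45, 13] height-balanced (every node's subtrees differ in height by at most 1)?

Tree (level-order array): [29, 13, 46, None, None, 45, 48]
Definition: a tree is height-balanced if, at every node, |h(left) - h(right)| <= 1 (empty subtree has height -1).
Bottom-up per-node check:
  node 13: h_left=-1, h_right=-1, diff=0 [OK], height=0
  node 45: h_left=-1, h_right=-1, diff=0 [OK], height=0
  node 48: h_left=-1, h_right=-1, diff=0 [OK], height=0
  node 46: h_left=0, h_right=0, diff=0 [OK], height=1
  node 29: h_left=0, h_right=1, diff=1 [OK], height=2
All nodes satisfy the balance condition.
Result: Balanced


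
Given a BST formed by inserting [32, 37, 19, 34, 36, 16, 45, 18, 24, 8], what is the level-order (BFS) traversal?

Tree insertion order: [32, 37, 19, 34, 36, 16, 45, 18, 24, 8]
Tree (level-order array): [32, 19, 37, 16, 24, 34, 45, 8, 18, None, None, None, 36]
BFS from the root, enqueuing left then right child of each popped node:
  queue [32] -> pop 32, enqueue [19, 37], visited so far: [32]
  queue [19, 37] -> pop 19, enqueue [16, 24], visited so far: [32, 19]
  queue [37, 16, 24] -> pop 37, enqueue [34, 45], visited so far: [32, 19, 37]
  queue [16, 24, 34, 45] -> pop 16, enqueue [8, 18], visited so far: [32, 19, 37, 16]
  queue [24, 34, 45, 8, 18] -> pop 24, enqueue [none], visited so far: [32, 19, 37, 16, 24]
  queue [34, 45, 8, 18] -> pop 34, enqueue [36], visited so far: [32, 19, 37, 16, 24, 34]
  queue [45, 8, 18, 36] -> pop 45, enqueue [none], visited so far: [32, 19, 37, 16, 24, 34, 45]
  queue [8, 18, 36] -> pop 8, enqueue [none], visited so far: [32, 19, 37, 16, 24, 34, 45, 8]
  queue [18, 36] -> pop 18, enqueue [none], visited so far: [32, 19, 37, 16, 24, 34, 45, 8, 18]
  queue [36] -> pop 36, enqueue [none], visited so far: [32, 19, 37, 16, 24, 34, 45, 8, 18, 36]
Result: [32, 19, 37, 16, 24, 34, 45, 8, 18, 36]


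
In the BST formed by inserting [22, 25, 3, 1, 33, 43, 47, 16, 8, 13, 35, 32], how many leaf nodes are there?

Tree built from: [22, 25, 3, 1, 33, 43, 47, 16, 8, 13, 35, 32]
Tree (level-order array): [22, 3, 25, 1, 16, None, 33, None, None, 8, None, 32, 43, None, 13, None, None, 35, 47]
Rule: A leaf has 0 children.
Per-node child counts:
  node 22: 2 child(ren)
  node 3: 2 child(ren)
  node 1: 0 child(ren)
  node 16: 1 child(ren)
  node 8: 1 child(ren)
  node 13: 0 child(ren)
  node 25: 1 child(ren)
  node 33: 2 child(ren)
  node 32: 0 child(ren)
  node 43: 2 child(ren)
  node 35: 0 child(ren)
  node 47: 0 child(ren)
Matching nodes: [1, 13, 32, 35, 47]
Count of leaf nodes: 5


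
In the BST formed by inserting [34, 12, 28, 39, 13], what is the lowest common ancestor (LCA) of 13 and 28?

Tree insertion order: [34, 12, 28, 39, 13]
Tree (level-order array): [34, 12, 39, None, 28, None, None, 13]
In a BST, the LCA of p=13, q=28 is the first node v on the
root-to-leaf path with p <= v <= q (go left if both < v, right if both > v).
Walk from root:
  at 34: both 13 and 28 < 34, go left
  at 12: both 13 and 28 > 12, go right
  at 28: 13 <= 28 <= 28, this is the LCA
LCA = 28


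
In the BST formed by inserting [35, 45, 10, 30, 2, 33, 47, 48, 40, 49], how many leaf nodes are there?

Tree built from: [35, 45, 10, 30, 2, 33, 47, 48, 40, 49]
Tree (level-order array): [35, 10, 45, 2, 30, 40, 47, None, None, None, 33, None, None, None, 48, None, None, None, 49]
Rule: A leaf has 0 children.
Per-node child counts:
  node 35: 2 child(ren)
  node 10: 2 child(ren)
  node 2: 0 child(ren)
  node 30: 1 child(ren)
  node 33: 0 child(ren)
  node 45: 2 child(ren)
  node 40: 0 child(ren)
  node 47: 1 child(ren)
  node 48: 1 child(ren)
  node 49: 0 child(ren)
Matching nodes: [2, 33, 40, 49]
Count of leaf nodes: 4


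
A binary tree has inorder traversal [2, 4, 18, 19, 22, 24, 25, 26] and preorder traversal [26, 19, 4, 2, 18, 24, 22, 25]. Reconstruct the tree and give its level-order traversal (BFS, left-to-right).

Inorder:  [2, 4, 18, 19, 22, 24, 25, 26]
Preorder: [26, 19, 4, 2, 18, 24, 22, 25]
Algorithm: preorder visits root first, so consume preorder in order;
for each root, split the current inorder slice at that value into
left-subtree inorder and right-subtree inorder, then recurse.
Recursive splits:
  root=26; inorder splits into left=[2, 4, 18, 19, 22, 24, 25], right=[]
  root=19; inorder splits into left=[2, 4, 18], right=[22, 24, 25]
  root=4; inorder splits into left=[2], right=[18]
  root=2; inorder splits into left=[], right=[]
  root=18; inorder splits into left=[], right=[]
  root=24; inorder splits into left=[22], right=[25]
  root=22; inorder splits into left=[], right=[]
  root=25; inorder splits into left=[], right=[]
Reconstructed level-order: [26, 19, 4, 24, 2, 18, 22, 25]


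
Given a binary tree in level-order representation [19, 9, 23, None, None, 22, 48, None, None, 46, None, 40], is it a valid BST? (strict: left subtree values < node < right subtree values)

Level-order array: [19, 9, 23, None, None, 22, 48, None, None, 46, None, 40]
Validate using subtree bounds (lo, hi): at each node, require lo < value < hi,
then recurse left with hi=value and right with lo=value.
Preorder trace (stopping at first violation):
  at node 19 with bounds (-inf, +inf): OK
  at node 9 with bounds (-inf, 19): OK
  at node 23 with bounds (19, +inf): OK
  at node 22 with bounds (19, 23): OK
  at node 48 with bounds (23, +inf): OK
  at node 46 with bounds (23, 48): OK
  at node 40 with bounds (23, 46): OK
No violation found at any node.
Result: Valid BST


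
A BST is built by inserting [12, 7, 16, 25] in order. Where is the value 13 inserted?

Starting tree (level order): [12, 7, 16, None, None, None, 25]
Insertion path: 12 -> 16
Result: insert 13 as left child of 16
Final tree (level order): [12, 7, 16, None, None, 13, 25]
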